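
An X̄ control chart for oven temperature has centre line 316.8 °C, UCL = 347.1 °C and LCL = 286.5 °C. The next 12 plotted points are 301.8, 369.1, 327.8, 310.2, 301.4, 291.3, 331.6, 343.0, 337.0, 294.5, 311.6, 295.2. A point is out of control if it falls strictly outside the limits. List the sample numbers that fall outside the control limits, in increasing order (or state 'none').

Compare each point to [286.5, 347.1]: sample 2 = 369.1 > UCL.

2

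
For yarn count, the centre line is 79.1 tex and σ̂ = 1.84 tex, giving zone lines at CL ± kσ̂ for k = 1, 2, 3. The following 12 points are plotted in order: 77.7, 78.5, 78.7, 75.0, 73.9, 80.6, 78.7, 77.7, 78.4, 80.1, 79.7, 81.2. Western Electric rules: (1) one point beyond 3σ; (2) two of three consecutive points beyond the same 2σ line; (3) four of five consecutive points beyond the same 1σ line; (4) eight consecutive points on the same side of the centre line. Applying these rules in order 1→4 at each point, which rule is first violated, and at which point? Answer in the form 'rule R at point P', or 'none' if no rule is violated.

rule 2 at point 5

Zone of each point (C = within 1σ̂, B = 1σ̂–2σ̂, A = 2σ̂–3σ̂, * = beyond 3σ̂; sign = side of CL): 1:-C, 2:-C, 3:-C, 4:-A, 5:-A, 6:+C, 7:-C, 8:-C, 9:-C, 10:+C, 11:+C, 12:+B
Rule 2 (two of three consecutive points beyond the same 2σ limit) is satisfied at point 5.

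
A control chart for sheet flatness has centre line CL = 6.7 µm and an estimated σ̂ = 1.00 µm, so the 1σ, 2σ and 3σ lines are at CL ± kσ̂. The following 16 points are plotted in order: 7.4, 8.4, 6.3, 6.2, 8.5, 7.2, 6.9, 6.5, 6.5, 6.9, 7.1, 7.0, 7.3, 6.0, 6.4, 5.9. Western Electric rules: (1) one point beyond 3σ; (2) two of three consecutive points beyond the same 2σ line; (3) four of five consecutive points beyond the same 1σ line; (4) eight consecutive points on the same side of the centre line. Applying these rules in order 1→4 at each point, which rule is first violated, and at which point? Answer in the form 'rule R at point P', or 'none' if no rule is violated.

none

Zone of each point (C = within 1σ̂, B = 1σ̂–2σ̂, A = 2σ̂–3σ̂, * = beyond 3σ̂; sign = side of CL): 1:+C, 2:+B, 3:-C, 4:-C, 5:+B, 6:+C, 7:+C, 8:-C, 9:-C, 10:+C, 11:+C, 12:+C, 13:+C, 14:-C, 15:-C, 16:-C
No rule fires across all 16 points.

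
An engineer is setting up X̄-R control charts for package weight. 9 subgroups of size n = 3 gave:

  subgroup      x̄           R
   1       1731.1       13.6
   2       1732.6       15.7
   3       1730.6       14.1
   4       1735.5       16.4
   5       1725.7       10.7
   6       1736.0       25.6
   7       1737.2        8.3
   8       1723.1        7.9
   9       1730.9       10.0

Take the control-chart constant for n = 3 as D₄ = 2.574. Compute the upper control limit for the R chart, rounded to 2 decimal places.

34.98

R̄ = (13.6 + 15.7 + 14.1 + 16.4 + 10.7 + 25.6 + 8.3 + 7.9 + 10.0) / 9 = 122.3000 / 9 = 13.5889
UCL_R = D₄·R̄ = 2.574 × 13.5889 = 34.9778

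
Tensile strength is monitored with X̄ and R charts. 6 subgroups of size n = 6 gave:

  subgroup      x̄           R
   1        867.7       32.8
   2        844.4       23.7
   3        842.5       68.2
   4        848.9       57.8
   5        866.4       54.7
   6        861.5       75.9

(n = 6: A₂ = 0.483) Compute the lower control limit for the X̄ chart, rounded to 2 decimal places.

830.03

X̄̄ = (867.7 + 844.4 + 842.5 + 848.9 + 866.4 + 861.5) / 6 = 5131.4000 / 6 = 855.2333
R̄ = (32.8 + 23.7 + 68.2 + 57.8 + 54.7 + 75.9) / 6 = 313.1000 / 6 = 52.1833
LCL = X̄̄ − A₂·R̄ = 855.2333 − 0.483 × 52.1833 = 830.0288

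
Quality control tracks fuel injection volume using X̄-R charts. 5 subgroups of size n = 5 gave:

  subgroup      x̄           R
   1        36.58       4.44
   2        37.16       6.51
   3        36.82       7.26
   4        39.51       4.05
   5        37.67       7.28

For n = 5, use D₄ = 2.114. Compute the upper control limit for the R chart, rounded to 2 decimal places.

12.49

R̄ = (4.44 + 6.51 + 7.26 + 4.05 + 7.28) / 5 = 29.5400 / 5 = 5.9080
UCL_R = D₄·R̄ = 2.114 × 5.9080 = 12.4895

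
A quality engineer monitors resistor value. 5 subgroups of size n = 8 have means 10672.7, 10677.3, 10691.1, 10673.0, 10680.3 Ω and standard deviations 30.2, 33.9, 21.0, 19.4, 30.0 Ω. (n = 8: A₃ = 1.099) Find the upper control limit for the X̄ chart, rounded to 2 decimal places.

10708.44

X̄̄ = (10672.7 + 10677.3 + 10691.1 + 10673.0 + 10680.3) / 5 = 10678.8800
s̄ = (30.2 + 33.9 + 21.0 + 19.4 + 30.0) / 5 = 26.9000
UCL = X̄̄ + A₃·s̄ = 10678.8800 + 1.099 × 26.9000 = 10708.4431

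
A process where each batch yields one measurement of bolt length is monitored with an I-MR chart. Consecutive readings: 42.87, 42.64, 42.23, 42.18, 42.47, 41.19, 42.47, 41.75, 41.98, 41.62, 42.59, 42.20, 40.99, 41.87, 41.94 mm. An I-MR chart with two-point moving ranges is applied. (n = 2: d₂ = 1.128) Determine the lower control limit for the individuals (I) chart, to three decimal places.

X̄ = (42.87 + 42.64 + 42.23 + 42.18 + 42.47 + 41.19 + 42.47 + 41.75 + 41.98 + 41.62 + 42.59 + 42.20 + 40.99 + 41.87 + 41.94) / 15 = 42.0660
Moving ranges: 0.23, 0.41, 0.05, 0.29, 1.28, 1.28, 0.72, 0.23, 0.36, 0.97, 0.39, 1.21, 0.88, 0.07; M̄R̄ = 8.3700 / 14 = 0.5979
LCL = X̄ − 3·M̄R̄/d₂ = 42.0660 − 3 × 0.5979 / 1.128 = 40.4760

40.476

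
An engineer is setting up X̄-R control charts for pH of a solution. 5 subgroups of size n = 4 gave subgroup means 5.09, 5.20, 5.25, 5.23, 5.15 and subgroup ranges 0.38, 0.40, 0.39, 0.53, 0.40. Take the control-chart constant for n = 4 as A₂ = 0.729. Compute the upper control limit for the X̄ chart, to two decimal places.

X̄̄ = (5.09 + 5.20 + 5.25 + 5.23 + 5.15) / 5 = 25.9200 / 5 = 5.1840
R̄ = (0.38 + 0.40 + 0.39 + 0.53 + 0.40) / 5 = 2.1000 / 5 = 0.4200
UCL = X̄̄ + A₂·R̄ = 5.1840 + 0.729 × 0.4200 = 5.4902

5.49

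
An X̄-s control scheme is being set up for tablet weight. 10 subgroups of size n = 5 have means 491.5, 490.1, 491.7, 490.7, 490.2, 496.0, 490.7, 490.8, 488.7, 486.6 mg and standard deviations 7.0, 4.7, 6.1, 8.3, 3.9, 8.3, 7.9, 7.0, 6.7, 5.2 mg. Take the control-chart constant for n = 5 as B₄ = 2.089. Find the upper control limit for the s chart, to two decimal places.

13.60

s̄ = (7.0 + 4.7 + 6.1 + 8.3 + 3.9 + 8.3 + 7.9 + 7.0 + 6.7 + 5.2) / 10 = 6.5100
UCL_s = B₄·s̄ = 2.089 × 6.5100 = 13.5994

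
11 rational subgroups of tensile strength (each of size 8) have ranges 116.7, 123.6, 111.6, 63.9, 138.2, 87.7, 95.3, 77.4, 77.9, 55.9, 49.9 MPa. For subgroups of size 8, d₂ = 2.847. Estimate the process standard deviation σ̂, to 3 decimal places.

31.871

R̄ = (116.7 + 123.6 + 111.6 + 63.9 + 138.2 + 87.7 + 95.3 + 77.4 + 77.9 + 55.9 + 49.9) / 11 = 90.7364
σ̂ = R̄ / d₂ = 90.7364 / 2.847 = 31.8709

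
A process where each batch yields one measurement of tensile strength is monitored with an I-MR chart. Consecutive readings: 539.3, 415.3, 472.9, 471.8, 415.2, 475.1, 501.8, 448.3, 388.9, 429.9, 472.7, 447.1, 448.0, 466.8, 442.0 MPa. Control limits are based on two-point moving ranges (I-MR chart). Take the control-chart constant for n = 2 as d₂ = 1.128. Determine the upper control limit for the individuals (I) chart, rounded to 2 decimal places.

568.27

X̄ = (539.3 + 415.3 + 472.9 + 471.8 + 415.2 + 475.1 + 501.8 + 448.3 + 388.9 + 429.9 + 472.7 + 447.1 + 448.0 + 466.8 + 442.0) / 15 = 455.6733
Moving ranges: 124.0, 57.6, 1.1, 56.6, 59.9, 26.7, 53.5, 59.4, 41.0, 42.8, 25.6, 0.9, 18.8, 24.8; M̄R̄ = 592.7000 / 14 = 42.3357
UCL = X̄ + 3·M̄R̄/d₂ = 455.6733 + 3 × 42.3357 / 1.128 = 568.2683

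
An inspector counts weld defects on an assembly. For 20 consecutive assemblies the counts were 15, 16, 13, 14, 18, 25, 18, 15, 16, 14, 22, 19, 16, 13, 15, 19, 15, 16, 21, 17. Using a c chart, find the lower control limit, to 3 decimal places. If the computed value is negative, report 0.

c̄ = (15 + 16 + 13 + 14 + 18 + 25 + 18 + 15 + 16 + 14 + 22 + 19 + 16 + 13 + 15 + 19 + 15 + 16 + 21 + 17) / 20 = 337 / 20 = 16.8500
LCL = c̄ − 3√c̄ = 16.8500 − 3 × 4.1049 = 4.5354

4.535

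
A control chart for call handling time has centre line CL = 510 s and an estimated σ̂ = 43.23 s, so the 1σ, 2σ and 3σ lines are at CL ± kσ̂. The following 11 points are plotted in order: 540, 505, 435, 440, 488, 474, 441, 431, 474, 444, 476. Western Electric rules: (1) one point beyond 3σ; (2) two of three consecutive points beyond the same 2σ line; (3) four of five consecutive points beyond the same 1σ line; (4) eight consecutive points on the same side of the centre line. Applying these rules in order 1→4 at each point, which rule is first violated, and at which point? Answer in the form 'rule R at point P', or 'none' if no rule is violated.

Zone of each point (C = within 1σ̂, B = 1σ̂–2σ̂, A = 2σ̂–3σ̂, * = beyond 3σ̂; sign = side of CL): 1:+C, 2:-C, 3:-B, 4:-B, 5:-C, 6:-C, 7:-B, 8:-B, 9:-C, 10:-B, 11:-C
Rule 4 (eight consecutive points on the same side of the centre line) is satisfied at point 9.

rule 4 at point 9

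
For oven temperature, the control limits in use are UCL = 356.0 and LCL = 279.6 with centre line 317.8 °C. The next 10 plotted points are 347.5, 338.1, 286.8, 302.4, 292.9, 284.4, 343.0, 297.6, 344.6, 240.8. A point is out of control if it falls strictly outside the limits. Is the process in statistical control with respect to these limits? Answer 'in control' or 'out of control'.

Compare each point to [279.6, 356.0]: sample 10 = 240.8 < LCL.

out of control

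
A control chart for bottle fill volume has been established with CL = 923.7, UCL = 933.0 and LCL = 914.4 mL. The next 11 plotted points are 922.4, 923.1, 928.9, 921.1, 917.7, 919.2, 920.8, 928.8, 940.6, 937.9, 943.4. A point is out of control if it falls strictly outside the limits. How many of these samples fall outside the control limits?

3

Compare each point to [914.4, 933.0]: sample 9 = 940.6 > UCL; sample 10 = 937.9 > UCL; sample 11 = 943.4 > UCL.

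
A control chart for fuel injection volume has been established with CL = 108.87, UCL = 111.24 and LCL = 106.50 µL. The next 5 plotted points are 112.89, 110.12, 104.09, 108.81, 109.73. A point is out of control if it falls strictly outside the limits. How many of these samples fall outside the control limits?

Compare each point to [106.50, 111.24]: sample 1 = 112.89 > UCL; sample 3 = 104.09 < LCL.

2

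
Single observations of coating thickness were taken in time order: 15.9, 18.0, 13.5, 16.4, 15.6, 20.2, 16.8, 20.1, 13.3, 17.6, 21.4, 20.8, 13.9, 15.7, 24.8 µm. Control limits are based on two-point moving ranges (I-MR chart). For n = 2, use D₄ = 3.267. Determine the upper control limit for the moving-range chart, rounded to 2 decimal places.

Moving ranges: 2.1, 4.5, 2.9, 0.8, 4.6, 3.4, 3.3, 6.8, 4.3, 3.8, 0.6, 6.9, 1.8, 9.1; M̄R̄ = 54.9000 / 14 = 3.9214
UCL_MR = D₄·M̄R̄ = 3.267 × 3.9214 = 12.8113

12.81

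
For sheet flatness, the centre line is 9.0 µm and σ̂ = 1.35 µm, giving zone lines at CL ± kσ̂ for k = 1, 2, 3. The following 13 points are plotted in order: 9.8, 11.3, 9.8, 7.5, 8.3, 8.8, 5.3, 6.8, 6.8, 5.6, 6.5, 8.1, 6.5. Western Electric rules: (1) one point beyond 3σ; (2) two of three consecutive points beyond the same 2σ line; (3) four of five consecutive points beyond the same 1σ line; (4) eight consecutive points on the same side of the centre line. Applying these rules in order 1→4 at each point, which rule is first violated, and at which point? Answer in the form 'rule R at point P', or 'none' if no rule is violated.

rule 3 at point 10

Zone of each point (C = within 1σ̂, B = 1σ̂–2σ̂, A = 2σ̂–3σ̂, * = beyond 3σ̂; sign = side of CL): 1:+C, 2:+B, 3:+C, 4:-B, 5:-C, 6:-C, 7:-A, 8:-B, 9:-B, 10:-A, 11:-B, 12:-C, 13:-B
Rule 3 (four of five consecutive points beyond the same 1σ limit) is satisfied at point 10.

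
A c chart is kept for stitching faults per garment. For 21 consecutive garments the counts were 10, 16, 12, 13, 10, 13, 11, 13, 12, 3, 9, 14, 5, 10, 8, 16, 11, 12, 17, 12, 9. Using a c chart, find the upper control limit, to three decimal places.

c̄ = (10 + 16 + 12 + 13 + 10 + 13 + 11 + 13 + 12 + 3 + 9 + 14 + 5 + 10 + 8 + 16 + 11 + 12 + 17 + 12 + 9) / 21 = 236 / 21 = 11.2381
UCL = c̄ + 3√c̄ = 11.2381 + 3 × √11.2381 = 11.2381 + 3 × 3.3523 = 21.2951

21.295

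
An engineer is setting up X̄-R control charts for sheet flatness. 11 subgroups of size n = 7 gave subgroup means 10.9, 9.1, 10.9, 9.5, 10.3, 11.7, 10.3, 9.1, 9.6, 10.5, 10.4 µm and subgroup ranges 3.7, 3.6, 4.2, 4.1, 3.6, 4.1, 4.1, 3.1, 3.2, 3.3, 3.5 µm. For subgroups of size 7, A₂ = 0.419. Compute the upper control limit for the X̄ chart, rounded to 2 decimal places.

11.75

X̄̄ = (10.9 + 9.1 + 10.9 + 9.5 + 10.3 + 11.7 + 10.3 + 9.1 + 9.6 + 10.5 + 10.4) / 11 = 112.3000 / 11 = 10.2091
R̄ = (3.7 + 3.6 + 4.2 + 4.1 + 3.6 + 4.1 + 4.1 + 3.1 + 3.2 + 3.3 + 3.5) / 11 = 40.5000 / 11 = 3.6818
UCL = X̄̄ + A₂·R̄ = 10.2091 + 0.419 × 3.6818 = 11.7518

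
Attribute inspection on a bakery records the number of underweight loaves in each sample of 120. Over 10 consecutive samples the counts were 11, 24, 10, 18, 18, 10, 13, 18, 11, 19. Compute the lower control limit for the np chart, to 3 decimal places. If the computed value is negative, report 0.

p̄ = Σdᵢ / (k·n) = 152 / (10 × 120) = 0.12667
LCL = np̄ − 3·√(np̄(1−p̄)) = 15.2000 − 3 × 3.6434 = 4.2697

4.270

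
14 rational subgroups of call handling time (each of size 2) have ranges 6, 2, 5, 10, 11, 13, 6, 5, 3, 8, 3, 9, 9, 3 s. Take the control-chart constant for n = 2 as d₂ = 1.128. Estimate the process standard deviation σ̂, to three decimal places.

5.889

R̄ = (6 + 2 + 5 + 10 + 11 + 13 + 6 + 5 + 3 + 8 + 3 + 9 + 9 + 3) / 14 = 6.6429
σ̂ = R̄ / d₂ = 6.6429 / 1.128 = 5.8891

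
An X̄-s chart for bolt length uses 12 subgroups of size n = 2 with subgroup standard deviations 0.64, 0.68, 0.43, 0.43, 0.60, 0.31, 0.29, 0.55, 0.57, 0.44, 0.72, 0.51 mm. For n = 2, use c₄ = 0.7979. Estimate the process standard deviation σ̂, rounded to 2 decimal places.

0.64

s̄ = (0.64 + 0.68 + 0.43 + 0.43 + 0.60 + 0.31 + 0.29 + 0.55 + 0.57 + 0.44 + 0.72 + 0.51) / 12 = 0.5142
σ̂ = s̄ / c₄ = 0.5142 / 0.7979 = 0.6444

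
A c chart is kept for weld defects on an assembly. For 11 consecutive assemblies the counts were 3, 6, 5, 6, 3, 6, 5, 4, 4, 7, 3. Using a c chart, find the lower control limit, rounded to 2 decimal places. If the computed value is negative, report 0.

0.00

c̄ = (3 + 6 + 5 + 6 + 3 + 6 + 5 + 4 + 4 + 7 + 3) / 11 = 52 / 11 = 4.7273
LCL = c̄ − 3√c̄ = 4.7273 − 3 × 2.1742 = -1.7954 → 0 (cannot be negative)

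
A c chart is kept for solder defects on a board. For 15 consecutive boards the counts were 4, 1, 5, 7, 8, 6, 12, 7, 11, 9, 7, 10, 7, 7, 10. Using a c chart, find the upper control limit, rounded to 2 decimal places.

c̄ = (4 + 1 + 5 + 7 + 8 + 6 + 12 + 7 + 11 + 9 + 7 + 10 + 7 + 7 + 10) / 15 = 111 / 15 = 7.4000
UCL = c̄ + 3√c̄ = 7.4000 + 3 × √7.4000 = 7.4000 + 3 × 2.7203 = 15.5609

15.56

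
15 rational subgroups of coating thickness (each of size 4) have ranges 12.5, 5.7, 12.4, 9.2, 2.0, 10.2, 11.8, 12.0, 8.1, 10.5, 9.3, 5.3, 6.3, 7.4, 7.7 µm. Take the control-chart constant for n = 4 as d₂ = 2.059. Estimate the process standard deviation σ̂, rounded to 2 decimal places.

4.22

R̄ = (12.5 + 5.7 + 12.4 + 9.2 + 2.0 + 10.2 + 11.8 + 12.0 + 8.1 + 10.5 + 9.3 + 5.3 + 6.3 + 7.4 + 7.7) / 15 = 8.6933
σ̂ = R̄ / d₂ = 8.6933 / 2.059 = 4.2221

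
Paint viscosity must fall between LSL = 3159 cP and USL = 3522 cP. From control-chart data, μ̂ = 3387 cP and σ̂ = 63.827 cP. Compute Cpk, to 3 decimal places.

0.705

Cpu = (USL − μ̂) / (3σ̂) = (3522 − 3387) / (3 × 63.827) = 0.7050; Cpl = (μ̂ − LSL) / (3σ̂) = (3387 − 3159) / (3 × 63.827) = 1.1907; Cpk = min(Cpu, Cpl) = 0.7050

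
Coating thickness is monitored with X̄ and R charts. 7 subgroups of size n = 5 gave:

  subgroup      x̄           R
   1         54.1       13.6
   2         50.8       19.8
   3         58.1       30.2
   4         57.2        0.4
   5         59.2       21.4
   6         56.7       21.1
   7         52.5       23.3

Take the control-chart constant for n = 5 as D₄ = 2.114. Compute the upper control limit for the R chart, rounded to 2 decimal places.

39.20

R̄ = (13.6 + 19.8 + 30.2 + 0.4 + 21.4 + 21.1 + 23.3) / 7 = 129.8000 / 7 = 18.5429
UCL_R = D₄·R̄ = 2.114 × 18.5429 = 39.1996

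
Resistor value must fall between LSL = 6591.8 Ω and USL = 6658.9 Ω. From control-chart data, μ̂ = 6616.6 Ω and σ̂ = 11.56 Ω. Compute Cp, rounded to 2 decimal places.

Cp = (USL − LSL) / (6σ̂) = (6658.9 − 6591.8) / (6 × 11.56) = 67.1000 / 69.3600 = 0.9674

0.97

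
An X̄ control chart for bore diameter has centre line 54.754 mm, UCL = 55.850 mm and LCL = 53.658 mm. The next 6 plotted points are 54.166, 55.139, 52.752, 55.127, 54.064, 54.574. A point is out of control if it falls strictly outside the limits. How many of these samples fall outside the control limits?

1

Compare each point to [53.658, 55.850]: sample 3 = 52.752 < LCL.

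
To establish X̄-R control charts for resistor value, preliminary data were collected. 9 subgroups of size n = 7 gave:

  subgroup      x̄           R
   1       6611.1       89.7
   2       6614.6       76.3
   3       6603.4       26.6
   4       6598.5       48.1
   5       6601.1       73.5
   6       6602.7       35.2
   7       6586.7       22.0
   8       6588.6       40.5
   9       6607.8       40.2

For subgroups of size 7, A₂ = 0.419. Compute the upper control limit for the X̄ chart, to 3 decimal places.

6622.659

X̄̄ = (6611.1 + 6614.6 + 6603.4 + 6598.5 + 6601.1 + 6602.7 + 6586.7 + 6588.6 + 6607.8) / 9 = 59414.5000 / 9 = 6601.6111
R̄ = (89.7 + 76.3 + 26.6 + 48.1 + 73.5 + 35.2 + 22.0 + 40.5 + 40.2) / 9 = 452.1000 / 9 = 50.2333
UCL = X̄̄ + A₂·R̄ = 6601.6111 + 0.419 × 50.2333 = 6622.6589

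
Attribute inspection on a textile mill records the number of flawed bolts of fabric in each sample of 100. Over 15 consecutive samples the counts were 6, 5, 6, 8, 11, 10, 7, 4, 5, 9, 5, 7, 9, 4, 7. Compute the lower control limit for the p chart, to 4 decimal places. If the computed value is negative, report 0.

p̄ = Σdᵢ / (k·n) = 103 / (15 × 100) = 0.06867
LCL = p̄ − 3·√(p̄(1−p̄)/n) = 0.06867 − 3 × 0.02529 = -0.00720 → 0 (negative, so LCL = 0)

0.0000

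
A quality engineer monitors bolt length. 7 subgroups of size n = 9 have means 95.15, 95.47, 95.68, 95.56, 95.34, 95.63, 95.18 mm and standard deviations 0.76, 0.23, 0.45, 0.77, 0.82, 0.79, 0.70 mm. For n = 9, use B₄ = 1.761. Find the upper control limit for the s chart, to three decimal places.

1.137

s̄ = (0.76 + 0.23 + 0.45 + 0.77 + 0.82 + 0.79 + 0.70) / 7 = 0.6457
UCL_s = B₄·s̄ = 1.761 × 0.6457 = 1.1371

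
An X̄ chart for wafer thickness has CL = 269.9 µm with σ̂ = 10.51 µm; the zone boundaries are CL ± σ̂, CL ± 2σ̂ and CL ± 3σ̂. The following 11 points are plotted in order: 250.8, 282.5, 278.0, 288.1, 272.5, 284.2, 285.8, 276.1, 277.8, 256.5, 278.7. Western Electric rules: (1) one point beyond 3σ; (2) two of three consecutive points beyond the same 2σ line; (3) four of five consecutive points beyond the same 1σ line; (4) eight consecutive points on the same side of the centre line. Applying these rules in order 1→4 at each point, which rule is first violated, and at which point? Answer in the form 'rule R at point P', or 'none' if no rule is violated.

Zone of each point (C = within 1σ̂, B = 1σ̂–2σ̂, A = 2σ̂–3σ̂, * = beyond 3σ̂; sign = side of CL): 1:-B, 2:+B, 3:+C, 4:+B, 5:+C, 6:+B, 7:+B, 8:+C, 9:+C, 10:-B, 11:+C
Rule 4 (eight consecutive points on the same side of the centre line) is satisfied at point 9.

rule 4 at point 9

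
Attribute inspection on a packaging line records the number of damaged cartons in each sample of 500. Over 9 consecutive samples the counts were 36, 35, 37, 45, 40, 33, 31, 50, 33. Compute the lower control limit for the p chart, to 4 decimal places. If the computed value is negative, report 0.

0.0401

p̄ = Σdᵢ / (k·n) = 340 / (9 × 500) = 0.07556
LCL = p̄ − 3·√(p̄(1−p̄)/n) = 0.07556 − 3 × 0.01182 = 0.04010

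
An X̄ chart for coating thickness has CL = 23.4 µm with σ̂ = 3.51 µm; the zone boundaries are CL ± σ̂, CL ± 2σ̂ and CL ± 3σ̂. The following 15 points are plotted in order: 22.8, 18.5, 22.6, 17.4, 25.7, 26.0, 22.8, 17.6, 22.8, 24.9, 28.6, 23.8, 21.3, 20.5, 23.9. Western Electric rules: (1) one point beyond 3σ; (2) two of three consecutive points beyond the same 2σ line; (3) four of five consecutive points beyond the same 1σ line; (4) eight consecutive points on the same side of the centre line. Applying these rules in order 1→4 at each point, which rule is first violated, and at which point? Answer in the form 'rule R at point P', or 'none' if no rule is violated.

none

Zone of each point (C = within 1σ̂, B = 1σ̂–2σ̂, A = 2σ̂–3σ̂, * = beyond 3σ̂; sign = side of CL): 1:-C, 2:-B, 3:-C, 4:-B, 5:+C, 6:+C, 7:-C, 8:-B, 9:-C, 10:+C, 11:+B, 12:+C, 13:-C, 14:-C, 15:+C
No rule fires across all 15 points.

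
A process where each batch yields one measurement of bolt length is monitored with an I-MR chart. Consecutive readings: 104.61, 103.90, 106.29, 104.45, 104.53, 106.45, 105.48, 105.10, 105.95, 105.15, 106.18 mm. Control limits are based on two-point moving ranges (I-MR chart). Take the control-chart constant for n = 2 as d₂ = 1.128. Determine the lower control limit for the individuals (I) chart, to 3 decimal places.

102.363

X̄ = (104.61 + 103.90 + 106.29 + 104.45 + 104.53 + 106.45 + 105.48 + 105.10 + 105.95 + 105.15 + 106.18) / 11 = 105.2809
Moving ranges: 0.71, 2.39, 1.84, 0.08, 1.92, 0.97, 0.38, 0.85, 0.80, 1.03; M̄R̄ = 10.9700 / 10 = 1.0970
LCL = X̄ − 3·M̄R̄/d₂ = 105.2809 − 3 × 1.0970 / 1.128 = 102.3634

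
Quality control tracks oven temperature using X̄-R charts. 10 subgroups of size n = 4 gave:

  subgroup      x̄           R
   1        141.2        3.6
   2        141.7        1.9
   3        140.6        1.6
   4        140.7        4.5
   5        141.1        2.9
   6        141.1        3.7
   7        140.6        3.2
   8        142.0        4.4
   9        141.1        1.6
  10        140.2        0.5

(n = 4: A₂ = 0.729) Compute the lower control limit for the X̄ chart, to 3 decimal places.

138.996

X̄̄ = (141.2 + 141.7 + 140.6 + 140.7 + 141.1 + 141.1 + 140.6 + 142.0 + 141.1 + 140.2) / 10 = 1410.3000 / 10 = 141.0300
R̄ = (3.6 + 1.9 + 1.6 + 4.5 + 2.9 + 3.7 + 3.2 + 4.4 + 1.6 + 0.5) / 10 = 27.9000 / 10 = 2.7900
LCL = X̄̄ − A₂·R̄ = 141.0300 − 0.729 × 2.7900 = 138.9961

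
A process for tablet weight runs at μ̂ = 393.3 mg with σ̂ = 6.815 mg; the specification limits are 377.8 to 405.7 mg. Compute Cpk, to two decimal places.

0.61

Cpu = (USL − μ̂) / (3σ̂) = (405.7 − 393.3) / (3 × 6.815) = 0.6065; Cpl = (μ̂ − LSL) / (3σ̂) = (393.3 − 377.8) / (3 × 6.815) = 0.7581; Cpk = min(Cpu, Cpl) = 0.6065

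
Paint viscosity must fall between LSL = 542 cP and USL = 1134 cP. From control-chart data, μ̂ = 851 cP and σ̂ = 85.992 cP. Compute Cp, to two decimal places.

1.15

Cp = (USL − LSL) / (6σ̂) = (1134 − 542) / (6 × 85.992) = 592.0000 / 515.9520 = 1.1474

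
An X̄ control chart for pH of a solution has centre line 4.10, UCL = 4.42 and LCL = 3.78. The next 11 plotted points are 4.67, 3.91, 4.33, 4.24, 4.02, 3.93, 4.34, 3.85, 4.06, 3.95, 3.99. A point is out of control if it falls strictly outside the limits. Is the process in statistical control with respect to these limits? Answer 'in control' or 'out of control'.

Compare each point to [3.78, 4.42]: sample 1 = 4.67 > UCL.

out of control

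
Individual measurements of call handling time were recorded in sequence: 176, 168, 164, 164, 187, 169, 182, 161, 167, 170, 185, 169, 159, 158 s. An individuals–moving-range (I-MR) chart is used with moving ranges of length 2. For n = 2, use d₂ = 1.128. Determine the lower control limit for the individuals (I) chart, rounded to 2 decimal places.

141.70

X̄ = (176 + 168 + 164 + 164 + 187 + 169 + 182 + 161 + 167 + 170 + 185 + 169 + 159 + 158) / 14 = 169.9286
Moving ranges: 8, 4, 0, 23, 18, 13, 21, 6, 3, 15, 16, 10, 1; M̄R̄ = 138.0000 / 13 = 10.6154
LCL = X̄ − 3·M̄R̄/d₂ = 169.9286 − 3 × 10.6154 / 1.128 = 141.6962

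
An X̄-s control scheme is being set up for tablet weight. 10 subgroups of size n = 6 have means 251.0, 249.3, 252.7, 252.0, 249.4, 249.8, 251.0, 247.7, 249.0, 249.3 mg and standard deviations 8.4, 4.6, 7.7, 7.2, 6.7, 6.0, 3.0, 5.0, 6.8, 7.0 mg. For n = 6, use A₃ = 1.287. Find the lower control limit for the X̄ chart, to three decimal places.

X̄̄ = (251.0 + 249.3 + 252.7 + 252.0 + 249.4 + 249.8 + 251.0 + 247.7 + 249.0 + 249.3) / 10 = 250.1200
s̄ = (8.4 + 4.6 + 7.7 + 7.2 + 6.7 + 6.0 + 3.0 + 5.0 + 6.8 + 7.0) / 10 = 6.2400
LCL = X̄̄ − A₃·s̄ = 250.1200 − 1.287 × 6.2400 = 242.0891

242.089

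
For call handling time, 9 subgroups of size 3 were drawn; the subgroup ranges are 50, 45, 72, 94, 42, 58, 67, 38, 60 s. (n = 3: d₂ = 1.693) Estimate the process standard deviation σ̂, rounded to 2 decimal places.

R̄ = (50 + 45 + 72 + 94 + 42 + 58 + 67 + 38 + 60) / 9 = 58.4444
σ̂ = R̄ / d₂ = 58.4444 / 1.693 = 34.5212

34.52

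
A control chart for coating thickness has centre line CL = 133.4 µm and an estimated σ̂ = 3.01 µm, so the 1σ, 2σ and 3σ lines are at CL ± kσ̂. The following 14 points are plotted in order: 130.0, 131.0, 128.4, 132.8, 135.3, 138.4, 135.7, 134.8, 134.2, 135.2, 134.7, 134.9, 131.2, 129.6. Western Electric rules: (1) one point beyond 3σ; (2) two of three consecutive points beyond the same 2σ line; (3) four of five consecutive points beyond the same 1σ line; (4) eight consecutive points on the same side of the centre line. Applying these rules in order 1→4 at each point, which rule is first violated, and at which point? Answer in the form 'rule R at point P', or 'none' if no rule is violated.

Zone of each point (C = within 1σ̂, B = 1σ̂–2σ̂, A = 2σ̂–3σ̂, * = beyond 3σ̂; sign = side of CL): 1:-B, 2:-C, 3:-B, 4:-C, 5:+C, 6:+B, 7:+C, 8:+C, 9:+C, 10:+C, 11:+C, 12:+C, 13:-C, 14:-B
Rule 4 (eight consecutive points on the same side of the centre line) is satisfied at point 12.

rule 4 at point 12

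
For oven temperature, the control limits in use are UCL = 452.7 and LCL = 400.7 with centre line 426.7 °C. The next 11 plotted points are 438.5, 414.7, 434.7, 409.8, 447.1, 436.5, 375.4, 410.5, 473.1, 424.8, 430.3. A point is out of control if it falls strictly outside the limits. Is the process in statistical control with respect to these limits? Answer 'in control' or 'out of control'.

out of control

Compare each point to [400.7, 452.7]: sample 7 = 375.4 < LCL; sample 9 = 473.1 > UCL.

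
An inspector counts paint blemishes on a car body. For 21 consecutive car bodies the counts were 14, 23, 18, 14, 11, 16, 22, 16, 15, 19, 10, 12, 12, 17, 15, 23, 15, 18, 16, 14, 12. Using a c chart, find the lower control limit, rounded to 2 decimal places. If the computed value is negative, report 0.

3.88

c̄ = (14 + 23 + 18 + 14 + 11 + 16 + 22 + 16 + 15 + 19 + 10 + 12 + 12 + 17 + 15 + 23 + 15 + 18 + 16 + 14 + 12) / 21 = 332 / 21 = 15.8095
LCL = c̄ − 3√c̄ = 15.8095 − 3 × 3.9761 = 3.8812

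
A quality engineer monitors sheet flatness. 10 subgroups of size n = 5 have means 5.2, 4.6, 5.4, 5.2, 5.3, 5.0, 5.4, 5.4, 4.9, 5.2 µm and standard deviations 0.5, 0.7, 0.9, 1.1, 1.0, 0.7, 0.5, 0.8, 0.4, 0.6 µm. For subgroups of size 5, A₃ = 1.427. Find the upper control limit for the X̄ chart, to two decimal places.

6.19

X̄̄ = (5.2 + 4.6 + 5.4 + 5.2 + 5.3 + 5.0 + 5.4 + 5.4 + 4.9 + 5.2) / 10 = 5.1600
s̄ = (0.5 + 0.7 + 0.9 + 1.1 + 1.0 + 0.7 + 0.5 + 0.8 + 0.4 + 0.6) / 10 = 0.7200
UCL = X̄̄ + A₃·s̄ = 5.1600 + 1.427 × 0.7200 = 6.1874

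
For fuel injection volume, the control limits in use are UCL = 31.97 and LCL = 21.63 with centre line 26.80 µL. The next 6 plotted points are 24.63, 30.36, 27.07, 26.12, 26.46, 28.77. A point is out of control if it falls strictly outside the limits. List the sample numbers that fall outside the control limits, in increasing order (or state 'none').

none

All 6 points lie within [21.63, 31.97].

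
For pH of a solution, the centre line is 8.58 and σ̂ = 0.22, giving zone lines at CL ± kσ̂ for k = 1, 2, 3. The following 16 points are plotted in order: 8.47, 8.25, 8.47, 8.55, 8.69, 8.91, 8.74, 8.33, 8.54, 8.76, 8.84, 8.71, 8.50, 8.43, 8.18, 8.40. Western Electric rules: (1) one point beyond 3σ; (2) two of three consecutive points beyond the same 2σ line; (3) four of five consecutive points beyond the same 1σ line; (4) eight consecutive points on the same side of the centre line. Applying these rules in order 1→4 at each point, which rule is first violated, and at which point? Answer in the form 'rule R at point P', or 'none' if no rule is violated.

none

Zone of each point (C = within 1σ̂, B = 1σ̂–2σ̂, A = 2σ̂–3σ̂, * = beyond 3σ̂; sign = side of CL): 1:-C, 2:-B, 3:-C, 4:-C, 5:+C, 6:+B, 7:+C, 8:-B, 9:-C, 10:+C, 11:+B, 12:+C, 13:-C, 14:-C, 15:-B, 16:-C
No rule fires across all 16 points.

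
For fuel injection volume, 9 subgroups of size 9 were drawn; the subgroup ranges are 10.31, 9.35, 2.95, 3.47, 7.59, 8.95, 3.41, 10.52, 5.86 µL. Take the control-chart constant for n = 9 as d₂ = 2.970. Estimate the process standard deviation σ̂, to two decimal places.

2.33

R̄ = (10.31 + 9.35 + 2.95 + 3.47 + 7.59 + 8.95 + 3.41 + 10.52 + 5.86) / 9 = 6.9344
σ̂ = R̄ / d₂ = 6.9344 / 2.970 = 2.3348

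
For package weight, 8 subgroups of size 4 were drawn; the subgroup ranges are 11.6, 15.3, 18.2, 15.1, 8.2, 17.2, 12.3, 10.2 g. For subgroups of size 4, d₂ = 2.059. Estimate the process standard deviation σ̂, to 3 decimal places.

6.563

R̄ = (11.6 + 15.3 + 18.2 + 15.1 + 8.2 + 17.2 + 12.3 + 10.2) / 8 = 13.5125
σ̂ = R̄ / d₂ = 13.5125 / 2.059 = 6.5627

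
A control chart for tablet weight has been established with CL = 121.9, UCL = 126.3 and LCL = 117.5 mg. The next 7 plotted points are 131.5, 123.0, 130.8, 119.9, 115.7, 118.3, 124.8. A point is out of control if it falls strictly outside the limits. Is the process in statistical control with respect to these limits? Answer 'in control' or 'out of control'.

out of control

Compare each point to [117.5, 126.3]: sample 1 = 131.5 > UCL; sample 3 = 130.8 > UCL; sample 5 = 115.7 < LCL.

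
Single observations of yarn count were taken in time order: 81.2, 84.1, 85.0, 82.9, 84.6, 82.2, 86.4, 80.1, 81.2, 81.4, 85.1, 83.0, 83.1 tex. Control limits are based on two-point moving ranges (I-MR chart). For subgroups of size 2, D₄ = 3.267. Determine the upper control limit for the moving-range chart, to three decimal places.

7.541

Moving ranges: 2.9, 0.9, 2.1, 1.7, 2.4, 4.2, 6.3, 1.1, 0.2, 3.7, 2.1, 0.1; M̄R̄ = 27.7000 / 12 = 2.3083
UCL_MR = D₄·M̄R̄ = 3.267 × 2.3083 = 7.5413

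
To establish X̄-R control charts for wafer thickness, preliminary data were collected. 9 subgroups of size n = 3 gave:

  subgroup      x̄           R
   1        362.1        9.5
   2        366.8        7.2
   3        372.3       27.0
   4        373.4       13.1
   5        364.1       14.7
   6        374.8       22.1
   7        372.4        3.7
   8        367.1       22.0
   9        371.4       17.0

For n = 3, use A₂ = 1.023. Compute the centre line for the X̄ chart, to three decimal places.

369.378

X̄̄ = (362.1 + 366.8 + 372.3 + 373.4 + 364.1 + 374.8 + 372.4 + 367.1 + 371.4) / 9 = 3324.4000 / 9 = 369.3778
CL = X̄̄ = 369.3778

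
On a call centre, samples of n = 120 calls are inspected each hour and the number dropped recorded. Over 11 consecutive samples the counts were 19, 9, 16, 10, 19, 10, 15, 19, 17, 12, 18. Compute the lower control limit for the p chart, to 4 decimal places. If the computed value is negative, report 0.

p̄ = Σdᵢ / (k·n) = 164 / (11 × 120) = 0.12424
LCL = p̄ − 3·√(p̄(1−p̄)/n) = 0.12424 − 3 × 0.03011 = 0.03391

0.0339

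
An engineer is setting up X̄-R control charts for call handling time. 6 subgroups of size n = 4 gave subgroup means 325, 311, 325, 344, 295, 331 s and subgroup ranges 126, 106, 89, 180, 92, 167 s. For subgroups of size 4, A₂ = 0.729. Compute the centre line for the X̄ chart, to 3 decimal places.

321.833

X̄̄ = (325 + 311 + 325 + 344 + 295 + 331) / 6 = 1931.0000 / 6 = 321.8333
CL = X̄̄ = 321.8333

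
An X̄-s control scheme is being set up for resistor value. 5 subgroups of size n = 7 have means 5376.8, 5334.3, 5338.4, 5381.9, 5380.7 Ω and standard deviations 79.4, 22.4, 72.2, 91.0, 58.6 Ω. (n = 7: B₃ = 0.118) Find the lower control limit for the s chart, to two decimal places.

7.64

s̄ = (79.4 + 22.4 + 72.2 + 91.0 + 58.6) / 5 = 64.7200
LCL_s = B₃·s̄ = 0.118 × 64.7200 = 7.6370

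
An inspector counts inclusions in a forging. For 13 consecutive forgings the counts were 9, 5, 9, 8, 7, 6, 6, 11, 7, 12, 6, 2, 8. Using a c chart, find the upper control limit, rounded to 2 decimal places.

c̄ = (9 + 5 + 9 + 8 + 7 + 6 + 6 + 11 + 7 + 12 + 6 + 2 + 8) / 13 = 96 / 13 = 7.3846
UCL = c̄ + 3√c̄ = 7.3846 + 3 × √7.3846 = 7.3846 + 3 × 2.7175 = 15.5370

15.54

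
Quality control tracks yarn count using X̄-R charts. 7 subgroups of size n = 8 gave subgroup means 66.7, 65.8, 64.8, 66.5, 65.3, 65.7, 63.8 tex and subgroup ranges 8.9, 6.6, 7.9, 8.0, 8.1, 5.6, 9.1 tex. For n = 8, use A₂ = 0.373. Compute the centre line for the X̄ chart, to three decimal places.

X̄̄ = (66.7 + 65.8 + 64.8 + 66.5 + 65.3 + 65.7 + 63.8) / 7 = 458.6000 / 7 = 65.5143
CL = X̄̄ = 65.5143

65.514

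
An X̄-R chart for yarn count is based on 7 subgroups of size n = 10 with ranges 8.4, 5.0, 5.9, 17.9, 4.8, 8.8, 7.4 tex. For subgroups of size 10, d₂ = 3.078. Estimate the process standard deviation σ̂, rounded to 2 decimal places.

2.70

R̄ = (8.4 + 5.0 + 5.9 + 17.9 + 4.8 + 8.8 + 7.4) / 7 = 8.3143
σ̂ = R̄ / d₂ = 8.3143 / 3.078 = 2.7012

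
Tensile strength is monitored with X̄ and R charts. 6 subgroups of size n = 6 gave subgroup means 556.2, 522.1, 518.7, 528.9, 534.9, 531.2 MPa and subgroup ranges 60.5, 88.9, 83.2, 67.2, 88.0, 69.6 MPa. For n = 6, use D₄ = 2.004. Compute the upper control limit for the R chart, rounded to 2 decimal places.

152.77

R̄ = (60.5 + 88.9 + 83.2 + 67.2 + 88.0 + 69.6) / 6 = 457.4000 / 6 = 76.2333
UCL_R = D₄·R̄ = 2.004 × 76.2333 = 152.7716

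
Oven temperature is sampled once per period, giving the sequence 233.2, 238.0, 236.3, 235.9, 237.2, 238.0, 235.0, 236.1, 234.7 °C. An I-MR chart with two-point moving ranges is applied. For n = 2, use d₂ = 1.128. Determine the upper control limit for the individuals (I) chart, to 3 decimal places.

X̄ = (233.2 + 238.0 + 236.3 + 235.9 + 237.2 + 238.0 + 235.0 + 236.1 + 234.7) / 9 = 236.0444
Moving ranges: 4.8, 1.7, 0.4, 1.3, 0.8, 3.0, 1.1, 1.4; M̄R̄ = 14.5000 / 8 = 1.8125
UCL = X̄ + 3·M̄R̄/d₂ = 236.0444 + 3 × 1.8125 / 1.128 = 240.8649

240.865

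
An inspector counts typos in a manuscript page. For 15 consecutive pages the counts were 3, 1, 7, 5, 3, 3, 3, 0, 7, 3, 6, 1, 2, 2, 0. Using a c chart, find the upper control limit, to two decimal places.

c̄ = (3 + 1 + 7 + 5 + 3 + 3 + 3 + 0 + 7 + 3 + 6 + 1 + 2 + 2 + 0) / 15 = 46 / 15 = 3.0667
UCL = c̄ + 3√c̄ = 3.0667 + 3 × √3.0667 = 3.0667 + 3 × 1.7512 = 8.3202

8.32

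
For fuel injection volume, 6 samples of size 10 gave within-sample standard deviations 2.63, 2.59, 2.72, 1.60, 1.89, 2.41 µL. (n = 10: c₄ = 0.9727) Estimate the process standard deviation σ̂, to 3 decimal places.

2.371

s̄ = (2.63 + 2.59 + 2.72 + 1.60 + 1.89 + 2.41) / 6 = 2.3067
σ̂ = s̄ / c₄ = 2.3067 / 0.9727 = 2.3714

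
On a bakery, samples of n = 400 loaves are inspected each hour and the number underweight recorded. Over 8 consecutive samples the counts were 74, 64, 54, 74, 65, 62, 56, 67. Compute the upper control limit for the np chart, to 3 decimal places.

86.566

p̄ = Σdᵢ / (k·n) = 516 / (8 × 400) = 0.16125
UCL = np̄ + 3·√(np̄(1−p̄)) = 64.5000 + 3 × √(64.5000×0.83875) = 64.5000 + 3 × 7.3552 = 86.5657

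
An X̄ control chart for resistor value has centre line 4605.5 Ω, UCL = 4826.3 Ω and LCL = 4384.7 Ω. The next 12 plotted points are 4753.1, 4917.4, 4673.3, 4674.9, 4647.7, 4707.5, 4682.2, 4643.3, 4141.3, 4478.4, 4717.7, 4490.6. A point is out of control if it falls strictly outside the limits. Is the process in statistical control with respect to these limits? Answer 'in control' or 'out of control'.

Compare each point to [4384.7, 4826.3]: sample 2 = 4917.4 > UCL; sample 9 = 4141.3 < LCL.

out of control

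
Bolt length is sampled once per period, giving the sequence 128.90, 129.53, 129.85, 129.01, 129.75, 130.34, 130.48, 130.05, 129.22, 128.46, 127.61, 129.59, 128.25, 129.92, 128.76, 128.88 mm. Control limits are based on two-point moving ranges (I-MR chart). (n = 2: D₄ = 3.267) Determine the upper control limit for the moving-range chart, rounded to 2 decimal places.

2.70

Moving ranges: 0.63, 0.32, 0.84, 0.74, 0.59, 0.14, 0.43, 0.83, 0.76, 0.85, 1.98, 1.34, 1.67, 1.16, 0.12; M̄R̄ = 12.4000 / 15 = 0.8267
UCL_MR = D₄·M̄R̄ = 3.267 × 0.8267 = 2.7007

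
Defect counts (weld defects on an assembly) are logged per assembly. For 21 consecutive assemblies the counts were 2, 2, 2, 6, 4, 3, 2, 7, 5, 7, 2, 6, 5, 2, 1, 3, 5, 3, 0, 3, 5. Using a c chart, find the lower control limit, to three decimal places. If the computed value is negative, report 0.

c̄ = (2 + 2 + 2 + 6 + 4 + 3 + 2 + 7 + 5 + 7 + 2 + 6 + 5 + 2 + 1 + 3 + 5 + 3 + 0 + 3 + 5) / 21 = 75 / 21 = 3.5714
LCL = c̄ − 3√c̄ = 3.5714 − 3 × 1.8898 = -2.0980 → 0 (cannot be negative)

0.000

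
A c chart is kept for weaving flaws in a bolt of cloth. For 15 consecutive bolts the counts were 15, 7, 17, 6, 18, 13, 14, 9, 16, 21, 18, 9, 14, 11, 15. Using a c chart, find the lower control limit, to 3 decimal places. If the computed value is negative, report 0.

c̄ = (15 + 7 + 17 + 6 + 18 + 13 + 14 + 9 + 16 + 21 + 18 + 9 + 14 + 11 + 15) / 15 = 203 / 15 = 13.5333
LCL = c̄ − 3√c̄ = 13.5333 − 3 × 3.6788 = 2.4970

2.497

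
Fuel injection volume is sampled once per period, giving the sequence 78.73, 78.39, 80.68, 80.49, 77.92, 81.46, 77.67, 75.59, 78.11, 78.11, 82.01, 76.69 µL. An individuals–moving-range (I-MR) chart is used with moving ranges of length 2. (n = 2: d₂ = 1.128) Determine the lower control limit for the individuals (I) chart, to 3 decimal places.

X̄ = (78.73 + 78.39 + 80.68 + 80.49 + 77.92 + 81.46 + 77.67 + 75.59 + 78.11 + 78.11 + 82.01 + 76.69) / 12 = 78.8208
Moving ranges: 0.34, 2.29, 0.19, 2.57, 3.54, 3.79, 2.08, 2.52, 0.00, 3.90, 5.32; M̄R̄ = 26.5400 / 11 = 2.4127
LCL = X̄ − 3·M̄R̄/d₂ = 78.8208 − 3 × 2.4127 / 1.128 = 72.4040

72.404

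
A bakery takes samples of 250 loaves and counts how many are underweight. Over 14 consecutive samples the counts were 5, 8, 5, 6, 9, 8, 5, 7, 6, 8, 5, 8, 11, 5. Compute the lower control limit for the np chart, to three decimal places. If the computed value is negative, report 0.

p̄ = Σdᵢ / (k·n) = 96 / (14 × 250) = 0.02743
LCL = np̄ − 3·√(np̄(1−p̄)) = 6.8571 − 3 × 2.5825 = -0.8902 → 0 (negative, so LCL = 0)

0.000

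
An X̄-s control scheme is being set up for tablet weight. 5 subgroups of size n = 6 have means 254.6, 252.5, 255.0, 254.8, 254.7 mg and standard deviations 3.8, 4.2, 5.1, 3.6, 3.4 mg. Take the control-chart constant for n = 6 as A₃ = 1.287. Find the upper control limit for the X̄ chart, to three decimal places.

259.494

X̄̄ = (254.6 + 252.5 + 255.0 + 254.8 + 254.7) / 5 = 254.3200
s̄ = (3.8 + 4.2 + 5.1 + 3.6 + 3.4) / 5 = 4.0200
UCL = X̄̄ + A₃·s̄ = 254.3200 + 1.287 × 4.0200 = 259.4937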